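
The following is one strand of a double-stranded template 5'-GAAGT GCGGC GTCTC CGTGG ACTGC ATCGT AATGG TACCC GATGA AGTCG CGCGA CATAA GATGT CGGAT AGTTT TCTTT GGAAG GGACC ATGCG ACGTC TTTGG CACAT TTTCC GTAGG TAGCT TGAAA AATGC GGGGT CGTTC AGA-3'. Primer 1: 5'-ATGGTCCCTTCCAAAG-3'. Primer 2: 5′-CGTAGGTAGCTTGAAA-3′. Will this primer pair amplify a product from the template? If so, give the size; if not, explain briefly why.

No product — the primers' 3' ends point away from each other.

Primer 1 (ATGGTCCCTTCCAAAG) has reverse complement CTTTGGAAGGGACCAT, which matches the top strand at positions 77–92; primer 1 anneals to the top strand there with its 3' end pointing upstream toward position 77.
Primer 2 (CGTAGGTAGCTTGAAA) matches the top strand directly at positions 115–130; it anneals to the bottom strand with its 3' end pointing downstream toward position 130.
The 3' ends diverge (primer 1 extends toward position 1, primer 2 toward position 148), so the primers never converge on a shared product.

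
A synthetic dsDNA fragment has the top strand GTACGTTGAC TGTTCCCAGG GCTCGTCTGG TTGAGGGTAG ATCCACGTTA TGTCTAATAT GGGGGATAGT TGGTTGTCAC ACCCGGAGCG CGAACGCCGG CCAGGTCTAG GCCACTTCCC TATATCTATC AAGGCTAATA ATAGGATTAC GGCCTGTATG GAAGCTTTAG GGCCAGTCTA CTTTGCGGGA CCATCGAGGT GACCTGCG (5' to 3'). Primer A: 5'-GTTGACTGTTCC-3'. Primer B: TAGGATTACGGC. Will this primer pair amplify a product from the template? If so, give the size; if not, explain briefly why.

No product — both primers anneal to the same strand and extend in the same direction.

Primer A (GTTGACTGTTCC) matches the top strand at positions 5–16 (3' end points downstream).
Primer B (TAGGATTACGGC) also matches the top strand directly, at positions 142–153 — its reverse complement GCCGTAATCCTA is not present.
Both primers anneal to the bottom strand with 3' ends pointing the same way, so neither can prime synthesis back toward the other.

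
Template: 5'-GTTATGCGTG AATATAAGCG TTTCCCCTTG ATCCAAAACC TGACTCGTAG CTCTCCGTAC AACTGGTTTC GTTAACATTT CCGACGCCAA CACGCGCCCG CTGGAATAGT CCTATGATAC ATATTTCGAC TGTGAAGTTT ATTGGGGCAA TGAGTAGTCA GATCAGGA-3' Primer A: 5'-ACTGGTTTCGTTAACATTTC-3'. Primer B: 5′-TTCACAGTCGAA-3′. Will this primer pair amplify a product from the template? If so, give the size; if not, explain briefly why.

Yes — a 75 bp product.

Primer A (ACTGGTTTCGTTAACATTTC) matches the top strand at positions 62–81; it acts as a forward primer.
Primer B's reverse complement is TTCGACTGTGAA, matching the top strand at positions 125–136; it acts as a reverse primer.
The 3' ends face each other across positions 62–136, giving a 75 bp product.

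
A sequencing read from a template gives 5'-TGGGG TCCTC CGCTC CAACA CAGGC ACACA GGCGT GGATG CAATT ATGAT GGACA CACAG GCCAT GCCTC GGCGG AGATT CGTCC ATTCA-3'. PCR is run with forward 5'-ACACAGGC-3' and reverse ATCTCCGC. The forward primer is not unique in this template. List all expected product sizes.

62 bp, 54 bp, 25 bp

The forward primer ACACAGGC matches the top strand at positions 18–25, 26–33, 55–62.
The reverse primer's reverse complement is GCGGAGAT, matching at positions 72–79.
Each forward site pairs with the reverse site to give a product ending at position 79: sizes 62, 54, 25 bp.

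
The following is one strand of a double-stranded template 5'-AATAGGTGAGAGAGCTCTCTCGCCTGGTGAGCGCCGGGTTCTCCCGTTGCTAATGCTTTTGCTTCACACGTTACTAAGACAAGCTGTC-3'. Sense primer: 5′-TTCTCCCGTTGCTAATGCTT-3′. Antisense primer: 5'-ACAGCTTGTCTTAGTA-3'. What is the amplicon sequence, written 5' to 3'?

Scanning the template, TTCTCCCGTTGCTAATGCTT occurs at positions 39–58; this primer anneals to the bottom strand there with its 3' end pointing downstream.
The reverse primer's reverse complement is TACTAAGACAAGCTGT, which matches the template at positions 72–87.
The product is the template from position 39 through 87 (49 bp).

5'-TTCTCCCGTTGCTAATGCTTTTGCTTCACACGTTACTAAGACAAGCTGT-3'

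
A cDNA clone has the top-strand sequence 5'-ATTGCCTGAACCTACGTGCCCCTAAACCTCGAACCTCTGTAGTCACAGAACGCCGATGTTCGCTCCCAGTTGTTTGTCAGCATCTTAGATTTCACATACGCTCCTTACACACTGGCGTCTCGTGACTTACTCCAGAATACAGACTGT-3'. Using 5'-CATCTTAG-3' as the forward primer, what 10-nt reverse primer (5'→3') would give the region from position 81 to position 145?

The product's 3' end on the top strand is position 145.
The reverse primer anneals to the top strand over positions 136–145, i.e. to AATACAGACT.
Its sequence written 5'→3' is the reverse complement: AGTCTGTATT.

5'-AGTCTGTATT-3'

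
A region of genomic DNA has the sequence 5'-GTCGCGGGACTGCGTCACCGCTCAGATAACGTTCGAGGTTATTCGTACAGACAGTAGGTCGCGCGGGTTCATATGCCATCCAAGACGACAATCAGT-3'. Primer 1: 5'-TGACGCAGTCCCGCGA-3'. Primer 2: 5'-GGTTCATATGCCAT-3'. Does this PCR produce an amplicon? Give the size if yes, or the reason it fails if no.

No product — the primers' 3' ends point away from each other.

Primer 1 (TGACGCAGTCCCGCGA) has reverse complement TCGCGGGACTGCGTCA, which matches the top strand at positions 2–17; primer 1 anneals to the top strand there with its 3' end pointing upstream toward position 2.
Primer 2 (GGTTCATATGCCAT) matches the top strand directly at positions 66–79; it anneals to the bottom strand with its 3' end pointing downstream toward position 79.
The 3' ends diverge (primer 1 extends toward position 1, primer 2 toward position 96), so the primers never converge on a shared product.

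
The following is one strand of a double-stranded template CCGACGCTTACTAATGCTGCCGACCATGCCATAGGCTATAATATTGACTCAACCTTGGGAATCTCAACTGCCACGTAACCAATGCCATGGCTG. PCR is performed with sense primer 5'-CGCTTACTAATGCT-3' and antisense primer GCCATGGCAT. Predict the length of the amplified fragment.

87 bp

The forward primer matches the template at positions 5–18.
The reverse primer's reverse complement is ATGCCATGGC, which matches the template at positions 82–91.
Product length = (reverse-primer end) − (forward-primer start) + 1 = 91 − 5 + 1 = 87 bp.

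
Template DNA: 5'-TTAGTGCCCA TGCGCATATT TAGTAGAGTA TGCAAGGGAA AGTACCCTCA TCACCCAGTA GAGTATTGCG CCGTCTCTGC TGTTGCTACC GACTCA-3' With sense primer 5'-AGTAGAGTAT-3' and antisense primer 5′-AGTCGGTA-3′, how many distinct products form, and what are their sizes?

The forward primer AGTAGAGTAT matches the top strand at positions 22–31, 57–66.
The reverse primer's reverse complement is TACCGACT, matching at positions 87–94.
Each forward site pairs with the reverse site to give a product ending at position 94: sizes 73, 38 bp.

Two products: 73 bp, 38 bp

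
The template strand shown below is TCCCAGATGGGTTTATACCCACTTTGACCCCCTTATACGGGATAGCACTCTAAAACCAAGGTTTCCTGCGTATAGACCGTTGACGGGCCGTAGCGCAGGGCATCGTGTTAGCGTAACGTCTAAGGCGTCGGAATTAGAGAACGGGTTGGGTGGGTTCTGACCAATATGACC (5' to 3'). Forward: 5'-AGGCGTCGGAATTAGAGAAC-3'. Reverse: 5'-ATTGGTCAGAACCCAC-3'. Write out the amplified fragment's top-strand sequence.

Forward primer AGGCGTCGGAATTAGAGAAC is found on the top strand at positions 123–142.
Reverse complement of the reverse primer: GTGGGTTCTGACCAAT. This occurs on the top strand at positions 150–165.
The product is the template from position 123 through 165 (43 bp).

5'-AGGCGTCGGAATTAGAGAACGGGTTGGGTGGGTTCTGACCAAT-3'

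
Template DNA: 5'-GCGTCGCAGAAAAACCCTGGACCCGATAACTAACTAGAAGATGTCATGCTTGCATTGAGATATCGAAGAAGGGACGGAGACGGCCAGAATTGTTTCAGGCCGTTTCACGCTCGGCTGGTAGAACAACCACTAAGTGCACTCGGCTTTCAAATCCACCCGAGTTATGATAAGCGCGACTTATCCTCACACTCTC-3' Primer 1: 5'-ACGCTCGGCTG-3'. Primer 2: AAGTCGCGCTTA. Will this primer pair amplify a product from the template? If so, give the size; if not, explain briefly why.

Yes — a 73 bp product.

Primer 1 (ACGCTCGGCTG) matches the top strand at positions 107–117; it acts as a forward primer.
Primer 2's reverse complement is TAAGCGCGACTT, matching the top strand at positions 168–179; it acts as a reverse primer.
The 3' ends face each other across positions 107–179, giving a 73 bp product.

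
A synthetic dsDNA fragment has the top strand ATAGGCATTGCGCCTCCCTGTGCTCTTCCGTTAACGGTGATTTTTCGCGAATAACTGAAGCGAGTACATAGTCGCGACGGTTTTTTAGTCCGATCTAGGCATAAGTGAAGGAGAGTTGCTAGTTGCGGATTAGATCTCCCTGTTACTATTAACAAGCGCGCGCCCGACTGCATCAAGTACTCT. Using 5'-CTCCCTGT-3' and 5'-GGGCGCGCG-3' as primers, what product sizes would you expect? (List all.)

The forward primer CTCCCTGT matches the top strand at positions 14–21, 136–143.
The reverse primer's reverse complement is CGCGCGCCC, matching at positions 157–165.
Each forward site pairs with the reverse site to give a product ending at position 165: sizes 152, 30 bp.

152 bp, 30 bp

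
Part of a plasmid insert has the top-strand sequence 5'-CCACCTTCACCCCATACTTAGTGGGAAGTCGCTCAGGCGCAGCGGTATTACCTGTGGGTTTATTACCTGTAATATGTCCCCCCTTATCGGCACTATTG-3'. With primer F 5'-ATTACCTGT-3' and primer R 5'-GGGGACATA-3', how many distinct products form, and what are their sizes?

Two products: 35 bp, 20 bp

The forward primer ATTACCTGT matches the top strand at positions 47–55, 62–70.
The reverse primer's reverse complement is TATGTCCCC, matching at positions 73–81.
Each forward site pairs with the reverse site to give a product ending at position 81: sizes 35, 20 bp.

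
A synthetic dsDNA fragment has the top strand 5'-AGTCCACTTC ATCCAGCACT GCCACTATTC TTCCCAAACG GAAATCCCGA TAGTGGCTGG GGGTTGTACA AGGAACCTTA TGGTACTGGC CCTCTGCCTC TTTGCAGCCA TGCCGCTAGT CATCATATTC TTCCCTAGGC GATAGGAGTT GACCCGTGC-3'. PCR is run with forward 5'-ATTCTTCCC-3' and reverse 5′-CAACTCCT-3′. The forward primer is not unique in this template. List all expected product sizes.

The forward primer ATTCTTCCC matches the top strand at positions 27–35, 127–135.
The reverse primer's reverse complement is AGGAGTTG, matching at positions 144–151.
Each forward site pairs with the reverse site to give a product ending at position 151: sizes 125, 25 bp.

125 bp, 25 bp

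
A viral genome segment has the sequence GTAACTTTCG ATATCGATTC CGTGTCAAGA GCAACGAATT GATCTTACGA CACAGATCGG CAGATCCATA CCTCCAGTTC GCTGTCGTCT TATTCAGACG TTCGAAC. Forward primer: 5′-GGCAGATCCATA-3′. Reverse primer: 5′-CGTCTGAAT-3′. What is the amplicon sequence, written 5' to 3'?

5'-GGCAGATCCATACCTCCAGTTCGCTGTCGTCTTATTCAGACG-3'

The forward primer matches the template at positions 59–70.
The reverse primer's reverse complement is ATTCAGACG, which matches the template at positions 92–100.
The product is the template from position 59 through 100 (42 bp).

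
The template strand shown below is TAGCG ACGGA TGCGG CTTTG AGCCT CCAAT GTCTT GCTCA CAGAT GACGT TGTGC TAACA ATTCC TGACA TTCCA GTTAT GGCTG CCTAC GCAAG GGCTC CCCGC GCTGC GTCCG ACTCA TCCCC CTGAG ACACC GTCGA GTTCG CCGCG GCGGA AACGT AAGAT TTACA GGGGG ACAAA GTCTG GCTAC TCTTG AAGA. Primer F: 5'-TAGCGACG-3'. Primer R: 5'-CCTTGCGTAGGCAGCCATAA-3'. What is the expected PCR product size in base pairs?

Forward primer TAGCGACG is found on the top strand at positions 1–8.
The reverse primer's reverse complement is TTATGGCTGCCTACGCAAGG, which matches the template at positions 77–96.
The product runs from position 1 to position 96, so its length is 96 − 1 + 1 = 96 bp.

96 bp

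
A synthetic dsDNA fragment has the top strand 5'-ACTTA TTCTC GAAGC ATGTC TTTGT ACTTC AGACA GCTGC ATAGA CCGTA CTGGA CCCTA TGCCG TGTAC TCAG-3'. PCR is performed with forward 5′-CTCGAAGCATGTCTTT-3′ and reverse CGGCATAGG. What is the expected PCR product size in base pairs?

58 bp

Scanning the template, CTCGAAGCATGTCTTT occurs at positions 8–23; this primer anneals to the bottom strand there with its 3' end pointing downstream.
The reverse primer's reverse complement is CCTATGCCG, which matches the template at positions 57–65.
The product runs from position 8 to position 65, so its length is 65 − 8 + 1 = 58 bp.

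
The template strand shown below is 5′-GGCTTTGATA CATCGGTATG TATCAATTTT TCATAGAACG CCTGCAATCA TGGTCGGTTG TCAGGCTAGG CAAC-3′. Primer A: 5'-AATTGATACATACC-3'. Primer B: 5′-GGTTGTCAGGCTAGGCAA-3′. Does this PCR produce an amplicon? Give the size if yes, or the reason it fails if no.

No product — the primers' 3' ends point away from each other.

Primer A (AATTGATACATACC) has reverse complement GGTATGTATCAATT, which matches the top strand at positions 15–28; primer A anneals to the top strand there with its 3' end pointing upstream toward position 15.
Primer B (GGTTGTCAGGCTAGGCAA) matches the top strand directly at positions 56–73; it anneals to the bottom strand with its 3' end pointing downstream toward position 73.
The 3' ends diverge (primer A extends toward position 1, primer B toward position 74), so the primers never converge on a shared product.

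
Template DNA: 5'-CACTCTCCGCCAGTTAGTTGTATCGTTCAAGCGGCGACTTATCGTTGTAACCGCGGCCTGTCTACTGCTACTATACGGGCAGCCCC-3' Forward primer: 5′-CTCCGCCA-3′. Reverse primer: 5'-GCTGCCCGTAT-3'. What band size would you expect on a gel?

79 bp

Scanning the template, CTCCGCCA occurs at positions 5–12; this primer anneals to the bottom strand there with its 3' end pointing downstream.
Taking the reverse complement of GCTGCCCGTAT gives ATACGGGCAGC, found at positions 73–83 on the template; the primer anneals here to the top strand with its 3' end pointing upstream.
Product length = (reverse-primer end) − (forward-primer start) + 1 = 83 − 5 + 1 = 79 bp.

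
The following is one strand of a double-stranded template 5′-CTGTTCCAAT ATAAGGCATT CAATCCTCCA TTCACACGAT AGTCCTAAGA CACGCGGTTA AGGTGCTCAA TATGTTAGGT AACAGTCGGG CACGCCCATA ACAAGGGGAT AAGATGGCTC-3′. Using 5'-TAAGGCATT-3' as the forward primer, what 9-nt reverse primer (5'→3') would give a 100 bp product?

The forward primer binds at positions 12–20, so a 100 bp product ends at position 12 + 100 − 1 = 111.
The reverse primer anneals to the top strand over positions 103–111, i.e. to AAGGGGATA.
Its sequence written 5'→3' is the reverse complement: TATCCCCTT.

5'-TATCCCCTT-3'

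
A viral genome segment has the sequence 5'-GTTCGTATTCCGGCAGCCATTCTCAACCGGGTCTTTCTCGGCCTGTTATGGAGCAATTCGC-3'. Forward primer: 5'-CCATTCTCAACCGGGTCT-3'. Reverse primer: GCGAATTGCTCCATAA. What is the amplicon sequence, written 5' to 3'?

Forward primer CCATTCTCAACCGGGTCT is found on the top strand at positions 17–34.
Taking the reverse complement of GCGAATTGCTCCATAA gives TTATGGAGCAATTCGC, found at positions 46–61 on the template; the primer anneals here to the top strand with its 3' end pointing upstream.
The product is the template from position 17 through 61 (45 bp).

5'-CCATTCTCAACCGGGTCTTTCTCGGCCTGTTATGGAGCAATTCGC-3'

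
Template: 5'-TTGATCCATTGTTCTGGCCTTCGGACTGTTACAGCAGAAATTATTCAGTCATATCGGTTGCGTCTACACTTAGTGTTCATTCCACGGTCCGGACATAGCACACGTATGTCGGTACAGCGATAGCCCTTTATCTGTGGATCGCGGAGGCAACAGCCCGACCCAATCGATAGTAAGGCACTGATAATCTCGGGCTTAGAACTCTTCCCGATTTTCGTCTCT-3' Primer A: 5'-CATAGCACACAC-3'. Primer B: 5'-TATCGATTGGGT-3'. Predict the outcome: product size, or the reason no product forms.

No product — primer A has no binding site in the template.

Primer A (CATAGCACACAC) does not match the top strand, and its reverse complement GTGTGTGCTATG does not match either.
With no annealing site for primer A, no amplification occurs.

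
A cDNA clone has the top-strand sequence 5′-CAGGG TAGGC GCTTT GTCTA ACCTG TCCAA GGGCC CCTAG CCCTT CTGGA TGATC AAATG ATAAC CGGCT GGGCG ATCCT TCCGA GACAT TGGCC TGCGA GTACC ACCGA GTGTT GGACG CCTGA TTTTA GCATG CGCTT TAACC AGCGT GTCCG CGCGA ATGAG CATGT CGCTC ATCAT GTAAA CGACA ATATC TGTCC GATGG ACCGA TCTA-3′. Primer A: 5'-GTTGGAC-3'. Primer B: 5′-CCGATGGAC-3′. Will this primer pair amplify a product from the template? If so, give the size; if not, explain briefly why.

No product — both primers anneal to the same strand and extend in the same direction.

Primer A (GTTGGAC) matches the top strand at positions 113–119 (3' end points downstream).
Primer B (CCGATGGAC) also matches the top strand directly, at positions 199–207 — its reverse complement GTCCATCGG is not present.
Both primers anneal to the bottom strand with 3' ends pointing the same way, so neither can prime synthesis back toward the other.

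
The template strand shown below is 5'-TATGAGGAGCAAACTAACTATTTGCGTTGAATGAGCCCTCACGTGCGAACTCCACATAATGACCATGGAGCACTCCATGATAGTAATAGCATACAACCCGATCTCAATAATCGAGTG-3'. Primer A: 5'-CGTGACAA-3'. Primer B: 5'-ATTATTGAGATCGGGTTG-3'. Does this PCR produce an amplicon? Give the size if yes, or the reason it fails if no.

Primer A (CGTGACAA) does not match the top strand, and its reverse complement TTGTCACG does not match either.
With no annealing site for primer A, no amplification occurs.

No product — primer A has no binding site in the template.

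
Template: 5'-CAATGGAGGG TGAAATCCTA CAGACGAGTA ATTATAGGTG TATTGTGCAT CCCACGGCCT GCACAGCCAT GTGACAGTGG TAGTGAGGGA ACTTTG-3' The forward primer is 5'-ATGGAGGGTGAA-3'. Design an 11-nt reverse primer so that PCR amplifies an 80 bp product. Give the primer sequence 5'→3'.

The forward primer binds at positions 3–14, so an 80 bp product ends at position 3 + 80 − 1 = 82.
The reverse primer anneals to the top strand over positions 72–82, i.e. to TGACAGTGGTA.
Its sequence written 5'→3' is the reverse complement: TACCACTGTCA.

5'-TACCACTGTCA-3'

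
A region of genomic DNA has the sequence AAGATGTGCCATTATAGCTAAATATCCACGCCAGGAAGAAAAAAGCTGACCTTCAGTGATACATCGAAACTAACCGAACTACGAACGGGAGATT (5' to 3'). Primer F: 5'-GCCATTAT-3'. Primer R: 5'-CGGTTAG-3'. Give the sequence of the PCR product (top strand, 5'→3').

Forward primer GCCATTAT is found on the top strand at positions 8–15.
Reverse complement of the reverse primer: CTAACCG. This occurs on the top strand at positions 70–76.
The product is the template from position 8 through 76 (69 bp).

5'-GCCATTATAGCTAAATATCCACGCCAGGAAGAAAAAAGCTGACCTTCAGTGATACATCGAAACTAACCG-3'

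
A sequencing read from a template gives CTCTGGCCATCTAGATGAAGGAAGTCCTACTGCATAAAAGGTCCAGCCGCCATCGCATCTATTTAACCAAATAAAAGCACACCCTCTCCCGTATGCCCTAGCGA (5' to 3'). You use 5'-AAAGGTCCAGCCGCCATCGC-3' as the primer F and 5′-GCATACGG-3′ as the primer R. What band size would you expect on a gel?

60 bp

Scanning the template, AAAGGTCCAGCCGCCATCGC occurs at positions 37–56; this primer anneals to the bottom strand there with its 3' end pointing downstream.
Taking the reverse complement of GCATACGG gives CCGTATGC, found at positions 89–96 on the template; the primer anneals here to the top strand with its 3' end pointing upstream.
Product length = (reverse-primer end) − (forward-primer start) + 1 = 96 − 37 + 1 = 60 bp.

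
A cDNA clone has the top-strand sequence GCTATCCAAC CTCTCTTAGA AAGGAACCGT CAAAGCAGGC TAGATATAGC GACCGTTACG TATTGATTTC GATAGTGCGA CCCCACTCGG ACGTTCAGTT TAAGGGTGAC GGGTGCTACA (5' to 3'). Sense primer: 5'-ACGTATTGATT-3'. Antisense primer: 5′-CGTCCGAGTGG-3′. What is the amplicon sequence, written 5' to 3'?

The forward primer matches the template at positions 58–68.
The reverse primer's reverse complement is CCACTCGGACG, which matches the template at positions 83–93.
The product is the template from position 58 through 93 (36 bp).

5'-ACGTATTGATTTCGATAGTGCGACCCCACTCGGACG-3'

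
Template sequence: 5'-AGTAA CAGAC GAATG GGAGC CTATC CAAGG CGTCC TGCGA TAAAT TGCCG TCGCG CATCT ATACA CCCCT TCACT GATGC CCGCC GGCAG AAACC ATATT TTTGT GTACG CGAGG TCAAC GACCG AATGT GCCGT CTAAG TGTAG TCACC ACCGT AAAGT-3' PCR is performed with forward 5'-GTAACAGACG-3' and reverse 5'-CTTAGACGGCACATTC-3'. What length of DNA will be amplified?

Forward primer GTAACAGACG is found on the top strand at positions 2–11.
Reverse complement of the reverse primer: GAATGTGCCGTCTAAG. This occurs on the top strand at positions 125–140.
The product runs from position 2 to position 140, so its length is 140 − 2 + 1 = 139 bp.

139 bp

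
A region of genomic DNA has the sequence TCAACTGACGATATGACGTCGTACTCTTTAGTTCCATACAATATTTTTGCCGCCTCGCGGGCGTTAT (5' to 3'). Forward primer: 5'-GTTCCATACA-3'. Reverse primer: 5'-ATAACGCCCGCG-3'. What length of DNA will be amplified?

Scanning the template, GTTCCATACA occurs at positions 31–40; this primer anneals to the bottom strand there with its 3' end pointing downstream.
Reverse complement of the reverse primer: CGCGGGCGTTAT. This occurs on the top strand at positions 56–67.
The product runs from position 31 to position 67, so its length is 67 − 31 + 1 = 37 bp.

37 bp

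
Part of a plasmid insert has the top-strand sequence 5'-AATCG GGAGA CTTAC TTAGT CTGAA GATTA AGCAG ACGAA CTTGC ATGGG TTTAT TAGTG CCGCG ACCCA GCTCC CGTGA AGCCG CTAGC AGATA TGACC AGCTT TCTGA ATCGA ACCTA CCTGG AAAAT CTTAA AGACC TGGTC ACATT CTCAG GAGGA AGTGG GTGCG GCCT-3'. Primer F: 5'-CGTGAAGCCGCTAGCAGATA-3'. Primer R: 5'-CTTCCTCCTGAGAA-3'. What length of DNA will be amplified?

87 bp

The forward primer matches the template at positions 76–95.
Taking the reverse complement of CTTCCTCCTGAGAA gives TTCTCAGGAGGAAG, found at positions 149–162 on the template; the primer anneals here to the top strand with its 3' end pointing upstream.
Amplicon spans positions 76–162: 87 bp.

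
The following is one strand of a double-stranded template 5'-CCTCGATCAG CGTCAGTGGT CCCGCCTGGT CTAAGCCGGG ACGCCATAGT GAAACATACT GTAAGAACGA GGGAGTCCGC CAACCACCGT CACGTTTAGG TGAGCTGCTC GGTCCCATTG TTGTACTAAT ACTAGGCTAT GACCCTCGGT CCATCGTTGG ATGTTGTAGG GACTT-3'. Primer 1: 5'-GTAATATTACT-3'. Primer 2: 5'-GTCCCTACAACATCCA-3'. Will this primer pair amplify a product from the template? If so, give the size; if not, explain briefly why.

No product — primer 1 has no binding site in the template.

Primer 1 (GTAATATTACT) does not match the top strand, and its reverse complement AGTAATATTAC does not match either.
With no annealing site for primer 1, no amplification occurs.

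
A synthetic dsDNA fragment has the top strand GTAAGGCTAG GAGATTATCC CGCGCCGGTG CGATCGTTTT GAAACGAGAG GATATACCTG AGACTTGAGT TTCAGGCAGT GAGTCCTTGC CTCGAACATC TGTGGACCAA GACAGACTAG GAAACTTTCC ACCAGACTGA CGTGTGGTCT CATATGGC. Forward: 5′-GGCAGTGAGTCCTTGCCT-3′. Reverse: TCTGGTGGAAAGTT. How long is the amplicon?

62 bp

The forward primer matches the template at positions 75–92.
The reverse primer's reverse complement is AACTTTCCACCAGA, which matches the template at positions 123–136.
The product runs from position 75 to position 136, so its length is 136 − 75 + 1 = 62 bp.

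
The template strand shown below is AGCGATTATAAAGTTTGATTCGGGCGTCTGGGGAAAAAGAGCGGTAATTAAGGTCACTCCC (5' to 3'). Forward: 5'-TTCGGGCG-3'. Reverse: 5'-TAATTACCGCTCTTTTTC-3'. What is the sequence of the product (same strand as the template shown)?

The forward primer matches the template at positions 19–26.
Reverse complement of the reverse primer: GAAAAAGAGCGGTAATTA. This occurs on the top strand at positions 33–50.
The product is the template from position 19 through 50 (32 bp).

5'-TTCGGGCGTCTGGGGAAAAAGAGCGGTAATTA-3'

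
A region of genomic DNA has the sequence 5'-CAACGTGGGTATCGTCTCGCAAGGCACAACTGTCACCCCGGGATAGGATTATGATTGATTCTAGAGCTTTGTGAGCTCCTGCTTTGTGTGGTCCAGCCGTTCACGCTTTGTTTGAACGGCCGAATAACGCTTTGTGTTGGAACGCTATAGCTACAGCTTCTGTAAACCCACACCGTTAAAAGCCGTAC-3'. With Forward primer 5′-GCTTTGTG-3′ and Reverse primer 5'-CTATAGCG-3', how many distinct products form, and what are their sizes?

Three products: 85 bp, 70 bp, 22 bp

The forward primer GCTTTGTG matches the top strand at positions 66–73, 81–88, 129–136.
The reverse primer's reverse complement is CGCTATAG, matching at positions 143–150.
Each forward site pairs with the reverse site to give a product ending at position 150: sizes 85, 70, 22 bp.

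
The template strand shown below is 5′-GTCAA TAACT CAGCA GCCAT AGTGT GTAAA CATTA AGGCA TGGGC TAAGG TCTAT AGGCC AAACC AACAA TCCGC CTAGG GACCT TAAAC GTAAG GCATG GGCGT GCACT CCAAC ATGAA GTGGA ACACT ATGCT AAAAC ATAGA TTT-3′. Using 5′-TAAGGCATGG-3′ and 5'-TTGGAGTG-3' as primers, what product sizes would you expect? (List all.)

81 bp, 23 bp

The forward primer TAAGGCATGG matches the top strand at positions 34–43, 92–101.
The reverse primer's reverse complement is CACTCCAA, matching at positions 107–114.
Each forward site pairs with the reverse site to give a product ending at position 114: sizes 81, 23 bp.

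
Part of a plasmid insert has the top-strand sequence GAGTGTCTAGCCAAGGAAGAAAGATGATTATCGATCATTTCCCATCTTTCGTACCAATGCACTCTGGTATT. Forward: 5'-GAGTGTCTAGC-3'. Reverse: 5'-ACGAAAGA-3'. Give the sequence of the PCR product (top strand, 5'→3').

Scanning the template, GAGTGTCTAGC occurs at positions 1–11; this primer anneals to the bottom strand there with its 3' end pointing downstream.
Reverse complement of the reverse primer: TCTTTCGT. This occurs on the top strand at positions 45–52.
The product is the template from position 1 through 52 (52 bp).

5'-GAGTGTCTAGCCAAGGAAGAAAGATGATTATCGATCATTTCCCATCTTTCGT-3'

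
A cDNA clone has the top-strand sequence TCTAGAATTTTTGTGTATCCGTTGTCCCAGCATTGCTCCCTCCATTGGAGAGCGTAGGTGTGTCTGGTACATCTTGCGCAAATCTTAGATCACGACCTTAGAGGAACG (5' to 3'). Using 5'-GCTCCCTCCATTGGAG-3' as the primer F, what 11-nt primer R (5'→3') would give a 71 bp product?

5'-TCCTCTAAGGT-3'

The forward primer binds at positions 35–50, so a 71 bp product ends at position 35 + 71 − 1 = 105.
The reverse primer anneals to the top strand over positions 95–105, i.e. to ACCTTAGAGGA.
Its sequence written 5'→3' is the reverse complement: TCCTCTAAGGT.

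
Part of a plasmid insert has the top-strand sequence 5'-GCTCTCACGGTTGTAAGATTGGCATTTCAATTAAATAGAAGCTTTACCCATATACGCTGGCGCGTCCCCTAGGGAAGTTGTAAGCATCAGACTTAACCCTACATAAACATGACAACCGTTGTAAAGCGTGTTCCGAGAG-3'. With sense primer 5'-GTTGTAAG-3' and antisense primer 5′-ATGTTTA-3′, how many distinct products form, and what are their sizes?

The forward primer GTTGTAAG matches the top strand at positions 10–17, 77–84.
The reverse primer's reverse complement is TAAACAT, matching at positions 104–110.
Each forward site pairs with the reverse site to give a product ending at position 110: sizes 101, 34 bp.

Two products: 101 bp, 34 bp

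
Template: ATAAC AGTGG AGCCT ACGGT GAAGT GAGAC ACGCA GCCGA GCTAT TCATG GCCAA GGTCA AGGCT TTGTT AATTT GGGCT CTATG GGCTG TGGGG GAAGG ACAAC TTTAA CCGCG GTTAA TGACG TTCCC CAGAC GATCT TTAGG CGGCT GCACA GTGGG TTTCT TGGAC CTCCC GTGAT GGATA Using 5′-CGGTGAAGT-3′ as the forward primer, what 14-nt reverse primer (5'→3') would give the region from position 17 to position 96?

The product's 3' end on the top strand is position 96.
The reverse primer anneals to the top strand over positions 83–96, i.e. to ATGGGCTGTGGGGG.
Its sequence written 5'→3' is the reverse complement: CCCCCACAGCCCAT.

5'-CCCCCACAGCCCAT-3'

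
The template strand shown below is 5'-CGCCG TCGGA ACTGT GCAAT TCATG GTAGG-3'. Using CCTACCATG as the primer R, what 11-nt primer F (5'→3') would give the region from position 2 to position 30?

5'-GCCGTCGGAAC-3'

The reverse primer's reverse complement CATGGTAGG matches the template at positions 22–30; the product starts at position 2.
The forward primer is identical to the top strand over positions 2–12: GCCGTCGGAAC.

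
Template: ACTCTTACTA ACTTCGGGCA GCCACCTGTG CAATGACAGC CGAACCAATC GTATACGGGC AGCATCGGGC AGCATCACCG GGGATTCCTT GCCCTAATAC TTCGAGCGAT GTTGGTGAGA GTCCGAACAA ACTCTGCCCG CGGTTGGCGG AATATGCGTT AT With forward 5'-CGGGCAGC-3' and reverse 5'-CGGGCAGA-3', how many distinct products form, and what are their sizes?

The forward primer CGGGCAGC matches the top strand at positions 15–22, 56–63, 66–73.
The reverse primer's reverse complement is TCTGCCCG, matching at positions 133–140.
Each forward site pairs with the reverse site to give a product ending at position 140: sizes 126, 85, 75 bp.

Three products: 126 bp, 85 bp, 75 bp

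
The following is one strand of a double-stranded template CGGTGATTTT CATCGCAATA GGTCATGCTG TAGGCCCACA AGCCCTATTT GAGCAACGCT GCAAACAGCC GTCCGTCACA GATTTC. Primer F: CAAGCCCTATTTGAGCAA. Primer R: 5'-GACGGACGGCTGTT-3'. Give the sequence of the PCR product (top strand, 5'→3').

5'-CAAGCCCTATTTGAGCAACGCTGCAAACAGCCGTCCGTC-3'

Forward primer CAAGCCCTATTTGAGCAA is found on the top strand at positions 39–56.
The reverse primer's reverse complement is AACAGCCGTCCGTC, which matches the template at positions 64–77.
The product is the template from position 39 through 77 (39 bp).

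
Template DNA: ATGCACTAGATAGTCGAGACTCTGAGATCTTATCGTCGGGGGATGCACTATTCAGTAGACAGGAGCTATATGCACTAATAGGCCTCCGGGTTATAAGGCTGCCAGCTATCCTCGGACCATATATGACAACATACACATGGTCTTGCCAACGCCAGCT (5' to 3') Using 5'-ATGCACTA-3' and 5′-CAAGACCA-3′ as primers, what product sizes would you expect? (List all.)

The forward primer ATGCACTA matches the top strand at positions 1–8, 43–50, 70–77.
The reverse primer's reverse complement is TGGTCTTG, matching at positions 138–145.
Each forward site pairs with the reverse site to give a product ending at position 145: sizes 145, 103, 76 bp.

145 bp, 103 bp, 76 bp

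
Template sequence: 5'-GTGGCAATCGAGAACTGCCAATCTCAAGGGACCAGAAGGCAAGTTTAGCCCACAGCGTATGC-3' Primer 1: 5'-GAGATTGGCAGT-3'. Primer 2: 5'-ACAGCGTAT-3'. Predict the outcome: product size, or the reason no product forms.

No product — the primers' 3' ends point away from each other.

Primer 1 (GAGATTGGCAGT) has reverse complement ACTGCCAATCTC, which matches the top strand at positions 14–25; primer 1 anneals to the top strand there with its 3' end pointing upstream toward position 14.
Primer 2 (ACAGCGTAT) matches the top strand directly at positions 52–60; it anneals to the bottom strand with its 3' end pointing downstream toward position 60.
The 3' ends diverge (primer 1 extends toward position 1, primer 2 toward position 62), so the primers never converge on a shared product.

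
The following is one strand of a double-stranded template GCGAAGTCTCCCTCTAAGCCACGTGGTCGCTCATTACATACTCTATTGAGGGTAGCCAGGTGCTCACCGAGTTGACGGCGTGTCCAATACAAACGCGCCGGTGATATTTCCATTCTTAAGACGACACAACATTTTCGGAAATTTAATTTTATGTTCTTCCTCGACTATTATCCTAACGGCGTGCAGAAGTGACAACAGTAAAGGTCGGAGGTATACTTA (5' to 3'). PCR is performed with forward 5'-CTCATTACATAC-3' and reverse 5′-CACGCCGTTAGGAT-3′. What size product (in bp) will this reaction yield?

154 bp

Scanning the template, CTCATTACATAC occurs at positions 30–41; this primer anneals to the bottom strand there with its 3' end pointing downstream.
The reverse primer's reverse complement is ATCCTAACGGCGTG, which matches the template at positions 170–183.
The product runs from position 30 to position 183, so its length is 183 − 30 + 1 = 154 bp.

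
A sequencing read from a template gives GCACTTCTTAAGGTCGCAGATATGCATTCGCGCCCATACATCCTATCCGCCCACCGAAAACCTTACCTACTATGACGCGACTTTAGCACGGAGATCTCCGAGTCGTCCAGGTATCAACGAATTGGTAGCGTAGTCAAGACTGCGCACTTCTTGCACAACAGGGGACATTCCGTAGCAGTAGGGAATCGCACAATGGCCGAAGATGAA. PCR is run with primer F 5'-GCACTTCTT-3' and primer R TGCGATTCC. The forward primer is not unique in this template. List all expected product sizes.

The forward primer GCACTTCTT matches the top strand at positions 1–9, 144–152.
The reverse primer's reverse complement is GGAATCGCA, matching at positions 182–190.
Each forward site pairs with the reverse site to give a product ending at position 190: sizes 190, 47 bp.

190 bp, 47 bp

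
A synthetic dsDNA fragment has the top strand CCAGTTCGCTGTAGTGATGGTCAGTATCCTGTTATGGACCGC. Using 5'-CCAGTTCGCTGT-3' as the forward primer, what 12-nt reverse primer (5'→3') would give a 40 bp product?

5'-GGTCCATAACAG-3'

The forward primer binds at positions 1–12, so a 40 bp product ends at position 1 + 40 − 1 = 40.
The reverse primer anneals to the top strand over positions 29–40, i.e. to CTGTTATGGACC.
Its sequence written 5'→3' is the reverse complement: GGTCCATAACAG.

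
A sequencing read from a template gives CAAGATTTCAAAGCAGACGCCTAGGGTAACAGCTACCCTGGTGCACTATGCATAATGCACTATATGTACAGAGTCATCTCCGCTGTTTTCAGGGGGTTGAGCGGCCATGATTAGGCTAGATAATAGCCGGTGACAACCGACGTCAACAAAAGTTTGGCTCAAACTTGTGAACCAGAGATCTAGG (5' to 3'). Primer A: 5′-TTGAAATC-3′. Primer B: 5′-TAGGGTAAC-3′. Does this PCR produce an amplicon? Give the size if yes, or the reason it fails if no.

Primer A (TTGAAATC) has reverse complement GATTTCAA, which matches the top strand at positions 4–11; primer A anneals to the top strand there with its 3' end pointing upstream toward position 4.
Primer B (TAGGGTAAC) matches the top strand directly at positions 22–30; it anneals to the bottom strand with its 3' end pointing downstream toward position 30.
The 3' ends diverge (primer A extends toward position 1, primer B toward position 184), so the primers never converge on a shared product.

No product — the primers' 3' ends point away from each other.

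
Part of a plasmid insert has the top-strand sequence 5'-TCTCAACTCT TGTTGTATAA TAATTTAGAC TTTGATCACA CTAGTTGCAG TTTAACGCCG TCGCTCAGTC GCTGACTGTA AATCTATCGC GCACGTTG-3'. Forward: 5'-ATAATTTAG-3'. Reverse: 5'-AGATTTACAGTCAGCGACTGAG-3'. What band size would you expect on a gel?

The forward primer matches the template at positions 20–28.
Reverse complement of the reverse primer: CTCAGTCGCTGACTGTAAATCT. This occurs on the top strand at positions 64–85.
Amplicon spans positions 20–85: 66 bp.

66 bp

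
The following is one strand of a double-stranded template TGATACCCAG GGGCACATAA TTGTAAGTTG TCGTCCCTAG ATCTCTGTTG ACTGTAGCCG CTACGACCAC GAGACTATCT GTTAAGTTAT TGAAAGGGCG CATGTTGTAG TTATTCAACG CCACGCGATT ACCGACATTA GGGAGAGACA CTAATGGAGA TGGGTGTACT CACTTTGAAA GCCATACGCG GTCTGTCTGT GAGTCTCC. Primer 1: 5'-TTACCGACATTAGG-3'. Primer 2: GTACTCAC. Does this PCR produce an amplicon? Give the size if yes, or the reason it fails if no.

No product — both primers anneal to the same strand and extend in the same direction.

Primer 1 (TTACCGACATTAGG) matches the top strand at positions 129–142 (3' end points downstream).
Primer 2 (GTACTCAC) also matches the top strand directly, at positions 166–173 — its reverse complement GTGAGTAC is not present.
Both primers anneal to the bottom strand with 3' ends pointing the same way, so neither can prime synthesis back toward the other.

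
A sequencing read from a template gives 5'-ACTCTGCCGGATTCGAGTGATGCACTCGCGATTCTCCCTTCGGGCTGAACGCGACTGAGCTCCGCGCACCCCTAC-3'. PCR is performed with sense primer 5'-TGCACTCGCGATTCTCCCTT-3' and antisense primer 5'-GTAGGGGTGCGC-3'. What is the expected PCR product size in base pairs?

55 bp

Forward primer TGCACTCGCGATTCTCCCTT is found on the top strand at positions 21–40.
Reverse complement of the reverse primer: GCGCACCCCTAC. This occurs on the top strand at positions 64–75.
Amplicon spans positions 21–75: 55 bp.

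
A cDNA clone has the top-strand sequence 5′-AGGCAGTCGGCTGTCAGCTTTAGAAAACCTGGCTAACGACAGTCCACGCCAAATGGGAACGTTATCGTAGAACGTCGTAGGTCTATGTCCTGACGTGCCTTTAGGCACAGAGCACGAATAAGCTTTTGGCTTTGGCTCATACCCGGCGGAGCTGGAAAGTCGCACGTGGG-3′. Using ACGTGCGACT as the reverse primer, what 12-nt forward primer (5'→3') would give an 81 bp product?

5'-GTCCTGACGTGC-3'

The reverse primer's reverse complement AGTCGCACGT matches the template at positions 158–167, so the product ends at position 167.
An 81 bp product then starts at position 167 − 81 + 1 = 87.
The forward primer is identical to the top strand there: GTCCTGACGTGC.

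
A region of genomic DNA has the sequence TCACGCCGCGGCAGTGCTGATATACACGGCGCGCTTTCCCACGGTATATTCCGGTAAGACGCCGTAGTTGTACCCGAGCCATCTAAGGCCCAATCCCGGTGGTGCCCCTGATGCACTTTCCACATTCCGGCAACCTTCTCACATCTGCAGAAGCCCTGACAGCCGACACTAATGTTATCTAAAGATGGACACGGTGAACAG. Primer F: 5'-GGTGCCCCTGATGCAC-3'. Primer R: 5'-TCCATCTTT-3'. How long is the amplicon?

89 bp

Scanning the template, GGTGCCCCTGATGCAC occurs at positions 101–116; this primer anneals to the bottom strand there with its 3' end pointing downstream.
Reverse complement of the reverse primer: AAAGATGGA. This occurs on the top strand at positions 181–189.
Product length = (reverse-primer end) − (forward-primer start) + 1 = 189 − 101 + 1 = 89 bp.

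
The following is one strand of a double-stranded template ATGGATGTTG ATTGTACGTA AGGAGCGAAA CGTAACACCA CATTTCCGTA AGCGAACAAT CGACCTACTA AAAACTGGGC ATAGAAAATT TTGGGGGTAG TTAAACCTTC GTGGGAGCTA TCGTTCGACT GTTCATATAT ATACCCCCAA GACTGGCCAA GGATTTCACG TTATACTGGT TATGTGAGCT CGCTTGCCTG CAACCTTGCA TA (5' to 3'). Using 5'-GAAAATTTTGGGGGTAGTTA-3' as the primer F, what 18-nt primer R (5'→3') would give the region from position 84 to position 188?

5'-CTCACATAACCAGTATAA-3'

The product's 3' end on the top strand is position 188.
The reverse primer anneals to the top strand over positions 171–188, i.e. to TTATACTGGTTATGTGAG.
Its sequence written 5'→3' is the reverse complement: CTCACATAACCAGTATAA.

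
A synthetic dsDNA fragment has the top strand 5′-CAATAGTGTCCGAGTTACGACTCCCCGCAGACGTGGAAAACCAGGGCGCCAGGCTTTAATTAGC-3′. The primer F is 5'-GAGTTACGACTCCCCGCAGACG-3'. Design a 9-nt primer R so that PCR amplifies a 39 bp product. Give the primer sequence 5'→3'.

The forward primer binds at positions 12–33, so a 39 bp product ends at position 12 + 39 − 1 = 50.
The reverse primer anneals to the top strand over positions 42–50, i.e. to CAGGGCGCC.
Its sequence written 5'→3' is the reverse complement: GGCGCCCTG.

5'-GGCGCCCTG-3'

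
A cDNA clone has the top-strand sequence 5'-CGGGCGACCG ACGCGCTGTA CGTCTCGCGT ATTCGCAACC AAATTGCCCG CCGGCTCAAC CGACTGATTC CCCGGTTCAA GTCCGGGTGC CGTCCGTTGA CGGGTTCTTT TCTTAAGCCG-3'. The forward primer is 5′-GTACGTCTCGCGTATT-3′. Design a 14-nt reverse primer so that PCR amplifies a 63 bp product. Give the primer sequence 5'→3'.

5'-TTGAACCGGGGAAT-3'

The forward primer binds at positions 18–33, so a 63 bp product ends at position 18 + 63 − 1 = 80.
The reverse primer anneals to the top strand over positions 67–80, i.e. to ATTCCCCGGTTCAA.
Its sequence written 5'→3' is the reverse complement: TTGAACCGGGGAAT.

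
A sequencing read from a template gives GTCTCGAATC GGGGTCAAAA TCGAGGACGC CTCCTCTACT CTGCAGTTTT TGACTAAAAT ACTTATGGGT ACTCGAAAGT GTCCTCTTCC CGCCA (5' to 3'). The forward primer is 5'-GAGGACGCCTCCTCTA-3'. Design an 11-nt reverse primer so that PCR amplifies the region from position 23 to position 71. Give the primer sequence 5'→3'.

5'-TACCCATAAGT-3'

The product's 3' end on the top strand is position 71.
The reverse primer anneals to the top strand over positions 61–71, i.e. to ACTTATGGGTA.
Its sequence written 5'→3' is the reverse complement: TACCCATAAGT.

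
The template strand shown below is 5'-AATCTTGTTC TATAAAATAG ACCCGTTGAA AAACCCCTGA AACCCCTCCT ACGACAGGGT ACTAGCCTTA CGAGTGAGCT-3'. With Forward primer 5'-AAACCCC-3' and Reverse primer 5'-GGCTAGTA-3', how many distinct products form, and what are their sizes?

The forward primer AAACCCC matches the top strand at positions 31–37, 40–46.
The reverse primer's reverse complement is TACTAGCC, matching at positions 60–67.
Each forward site pairs with the reverse site to give a product ending at position 67: sizes 37, 28 bp.

Two products: 37 bp, 28 bp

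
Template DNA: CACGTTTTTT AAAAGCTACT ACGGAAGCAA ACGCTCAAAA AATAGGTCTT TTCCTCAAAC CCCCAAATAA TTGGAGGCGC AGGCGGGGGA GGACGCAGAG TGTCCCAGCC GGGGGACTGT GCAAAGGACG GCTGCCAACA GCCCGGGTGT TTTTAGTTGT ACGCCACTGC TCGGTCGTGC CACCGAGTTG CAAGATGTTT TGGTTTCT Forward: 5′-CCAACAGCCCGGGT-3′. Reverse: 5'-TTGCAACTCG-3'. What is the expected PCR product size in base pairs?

59 bp

The forward primer matches the template at positions 135–148.
Taking the reverse complement of TTGCAACTCG gives CGAGTTGCAA, found at positions 184–193 on the template; the primer anneals here to the top strand with its 3' end pointing upstream.
Product length = (reverse-primer end) − (forward-primer start) + 1 = 193 − 135 + 1 = 59 bp.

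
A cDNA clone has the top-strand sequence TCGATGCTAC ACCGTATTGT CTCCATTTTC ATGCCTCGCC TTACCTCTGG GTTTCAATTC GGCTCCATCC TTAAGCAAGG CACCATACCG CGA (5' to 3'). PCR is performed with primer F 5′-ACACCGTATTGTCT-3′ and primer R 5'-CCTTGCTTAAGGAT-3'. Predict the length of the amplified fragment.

72 bp

Scanning the template, ACACCGTATTGTCT occurs at positions 9–22; this primer anneals to the bottom strand there with its 3' end pointing downstream.
The reverse primer's reverse complement is ATCCTTAAGCAAGG, which matches the template at positions 67–80.
Amplicon spans positions 9–80: 72 bp.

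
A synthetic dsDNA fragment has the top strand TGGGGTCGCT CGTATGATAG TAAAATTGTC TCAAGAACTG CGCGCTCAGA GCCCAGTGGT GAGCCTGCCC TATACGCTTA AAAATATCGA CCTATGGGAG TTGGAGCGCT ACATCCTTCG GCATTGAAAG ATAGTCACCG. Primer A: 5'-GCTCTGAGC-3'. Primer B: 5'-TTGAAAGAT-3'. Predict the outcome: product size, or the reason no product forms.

No product — the primers' 3' ends point away from each other.

Primer A (GCTCTGAGC) has reverse complement GCTCAGAGC, which matches the top strand at positions 44–52; primer A anneals to the top strand there with its 3' end pointing upstream toward position 44.
Primer B (TTGAAAGAT) matches the top strand directly at positions 124–132; it anneals to the bottom strand with its 3' end pointing downstream toward position 132.
The 3' ends diverge (primer A extends toward position 1, primer B toward position 140), so the primers never converge on a shared product.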